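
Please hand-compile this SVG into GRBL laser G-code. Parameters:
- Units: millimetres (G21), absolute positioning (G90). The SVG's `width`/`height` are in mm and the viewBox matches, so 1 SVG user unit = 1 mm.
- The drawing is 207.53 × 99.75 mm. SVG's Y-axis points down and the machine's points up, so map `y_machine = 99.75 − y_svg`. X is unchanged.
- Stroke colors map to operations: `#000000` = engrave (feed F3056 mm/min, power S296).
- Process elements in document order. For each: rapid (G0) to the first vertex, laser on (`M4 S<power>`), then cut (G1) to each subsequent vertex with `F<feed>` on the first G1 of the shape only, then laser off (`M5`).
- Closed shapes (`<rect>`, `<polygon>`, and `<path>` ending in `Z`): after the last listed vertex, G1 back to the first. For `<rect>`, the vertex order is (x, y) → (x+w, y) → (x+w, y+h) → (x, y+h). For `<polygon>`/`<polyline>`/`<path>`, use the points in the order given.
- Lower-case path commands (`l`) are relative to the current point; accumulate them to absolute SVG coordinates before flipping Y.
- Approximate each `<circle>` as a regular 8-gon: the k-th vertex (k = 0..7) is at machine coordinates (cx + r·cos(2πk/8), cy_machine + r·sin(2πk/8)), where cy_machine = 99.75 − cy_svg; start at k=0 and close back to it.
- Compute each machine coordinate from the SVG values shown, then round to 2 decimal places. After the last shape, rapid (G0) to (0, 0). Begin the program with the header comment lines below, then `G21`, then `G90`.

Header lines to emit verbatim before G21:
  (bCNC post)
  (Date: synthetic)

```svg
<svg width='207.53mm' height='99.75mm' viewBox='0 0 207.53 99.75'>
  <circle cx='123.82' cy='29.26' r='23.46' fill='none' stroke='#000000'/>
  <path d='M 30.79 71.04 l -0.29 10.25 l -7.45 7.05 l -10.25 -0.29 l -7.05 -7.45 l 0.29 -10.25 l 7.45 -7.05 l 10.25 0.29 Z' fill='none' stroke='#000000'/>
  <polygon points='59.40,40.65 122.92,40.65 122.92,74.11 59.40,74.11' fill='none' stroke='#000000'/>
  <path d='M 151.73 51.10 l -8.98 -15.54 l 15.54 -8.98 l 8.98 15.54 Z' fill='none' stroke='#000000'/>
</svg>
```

(bCNC post)
(Date: synthetic)
G21
G90
G0 X147.28 Y70.49
M4 S296
G1 X140.41 Y87.08 F3056
G1 X123.82 Y93.95
G1 X107.23 Y87.08
G1 X100.36 Y70.49
G1 X107.23 Y53.90
G1 X123.82 Y47.03
G1 X140.41 Y53.90
G1 X147.28 Y70.49
M5
G0 X30.79 Y28.71
M4 S296
G1 X30.50 Y18.46 F3056
G1 X23.05 Y11.41
G1 X12.80 Y11.70
G1 X5.75 Y19.15
G1 X6.04 Y29.40
G1 X13.49 Y36.45
G1 X23.74 Y36.16
G1 X30.79 Y28.71
M5
G0 X59.40 Y59.10
M4 S296
G1 X122.92 Y59.10 F3056
G1 X122.92 Y25.64
G1 X59.40 Y25.64
G1 X59.40 Y59.10
M5
G0 X151.73 Y48.65
M4 S296
G1 X142.75 Y64.19 F3056
G1 X158.29 Y73.17
G1 X167.27 Y57.63
G1 X151.73 Y48.65
M5
G0 X0.00 Y0.00

1 u = 1 mm; y_m = 99.75 − y.

[1] `<circle>` circle, #000000→engrave S296 F3056: (147.28,70.49) → (140.41,87.08) → (123.82,93.95) → (107.23,87.08) → (100.36,70.49) → (107.23,53.90) → (123.82,47.03) → (140.41,53.90) → (147.28,70.49) (closed)

[2] `<path>` regular polygon, #000000→engrave S296 F3056: (30.79,28.71) → (30.50,18.46) → (23.05,11.41) → (12.80,11.70) → (5.75,19.15) → (6.04,29.40) → (13.49,36.45) → (23.74,36.16) → (30.79,28.71) (closed)

[3] `<polygon>` rectangle, #000000→engrave S296 F3056: (59.40,59.10) → (122.92,59.10) → (122.92,25.64) → (59.40,25.64) → (59.40,59.10) (closed)

[4] `<path>` regular polygon, #000000→engrave S296 F3056: (151.73,48.65) → (142.75,64.19) → (158.29,73.17) → (167.27,57.63) → (151.73,48.65) (closed)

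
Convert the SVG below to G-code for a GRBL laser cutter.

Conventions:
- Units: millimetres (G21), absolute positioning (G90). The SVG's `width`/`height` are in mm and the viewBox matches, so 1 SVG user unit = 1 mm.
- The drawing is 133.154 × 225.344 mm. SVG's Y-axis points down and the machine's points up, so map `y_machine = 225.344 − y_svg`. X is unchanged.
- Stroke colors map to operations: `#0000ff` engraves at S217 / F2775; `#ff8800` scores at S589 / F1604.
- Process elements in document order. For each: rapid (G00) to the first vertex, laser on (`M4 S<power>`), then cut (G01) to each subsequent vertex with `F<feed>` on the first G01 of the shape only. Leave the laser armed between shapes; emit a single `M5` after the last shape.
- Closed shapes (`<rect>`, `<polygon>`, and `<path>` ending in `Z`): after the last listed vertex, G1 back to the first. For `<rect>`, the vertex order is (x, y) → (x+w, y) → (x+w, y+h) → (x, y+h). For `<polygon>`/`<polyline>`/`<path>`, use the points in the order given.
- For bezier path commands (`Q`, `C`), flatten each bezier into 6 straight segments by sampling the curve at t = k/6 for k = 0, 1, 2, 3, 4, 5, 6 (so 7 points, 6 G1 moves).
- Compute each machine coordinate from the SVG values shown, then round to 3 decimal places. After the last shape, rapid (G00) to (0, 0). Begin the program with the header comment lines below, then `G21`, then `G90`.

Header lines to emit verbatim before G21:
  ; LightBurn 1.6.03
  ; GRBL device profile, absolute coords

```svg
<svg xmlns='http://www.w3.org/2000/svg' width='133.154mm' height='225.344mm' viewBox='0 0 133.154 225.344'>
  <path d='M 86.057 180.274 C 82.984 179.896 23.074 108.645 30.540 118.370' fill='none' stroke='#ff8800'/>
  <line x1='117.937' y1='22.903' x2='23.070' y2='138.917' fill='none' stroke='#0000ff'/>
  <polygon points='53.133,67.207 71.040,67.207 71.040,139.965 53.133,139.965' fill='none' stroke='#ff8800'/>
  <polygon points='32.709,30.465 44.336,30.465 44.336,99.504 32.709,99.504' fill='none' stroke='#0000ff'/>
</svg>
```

viewBox `0 0 133.154 225.344` with mm width/height → 1 unit = 1 mm. Flip: y_m = 225.344 − y_svg.

**Shape 1** — `<path>` cubic bezier, stroke `#ff8800` → score (S589, F1604). Control points (SVG): P0=(86.057,180.274), P1=(82.984,179.896), P2=(23.074,108.645), P3=(30.540,118.370); sampled at t=k/6. Machine vertices: (86.057,45.070) → (80.359,50.462) → (68.639,63.448) → (54.346,79.811) → (40.932,95.331) → (31.847,105.792) → (30.540,106.974). Open path.

**Shape 2** — `<line>` line segment, stroke `#0000ff` → engrave (S217, F2775). Machine vertices: (117.937,202.441) → (23.070,86.427). Open path.

**Shape 3** — `<polygon>` rectangle, stroke `#ff8800` → score (S589, F1604). Machine vertices: (53.133,158.137) → (71.040,158.137) → (71.040,85.379) → (53.133,85.379) → (53.133,158.137). Closed: final G1 returns to the first vertex.

**Shape 4** — `<polygon>` rectangle, stroke `#0000ff` → engrave (S217, F2775). Machine vertices: (32.709,194.879) → (44.336,194.879) → (44.336,125.840) → (32.709,125.840) → (32.709,194.879). Closed: final G1 returns to the first vertex.

; LightBurn 1.6.03
; GRBL device profile, absolute coords
G21
G90
G00 X86.057 Y45.070
M4 S589
G01 X80.359 Y50.462 F1604
G01 X68.639 Y63.448
G01 X54.346 Y79.811
G01 X40.932 Y95.331
G01 X31.847 Y105.792
G01 X30.540 Y106.974
G00 X117.937 Y202.441
M4 S217
G01 X23.070 Y86.427 F2775
G00 X53.133 Y158.137
M4 S589
G01 X71.040 Y158.137 F1604
G01 X71.040 Y85.379
G01 X53.133 Y85.379
G01 X53.133 Y158.137
G00 X32.709 Y194.879
M4 S217
G01 X44.336 Y194.879 F2775
G01 X44.336 Y125.840
G01 X32.709 Y125.840
G01 X32.709 Y194.879
M5
G00 X0.000 Y0.000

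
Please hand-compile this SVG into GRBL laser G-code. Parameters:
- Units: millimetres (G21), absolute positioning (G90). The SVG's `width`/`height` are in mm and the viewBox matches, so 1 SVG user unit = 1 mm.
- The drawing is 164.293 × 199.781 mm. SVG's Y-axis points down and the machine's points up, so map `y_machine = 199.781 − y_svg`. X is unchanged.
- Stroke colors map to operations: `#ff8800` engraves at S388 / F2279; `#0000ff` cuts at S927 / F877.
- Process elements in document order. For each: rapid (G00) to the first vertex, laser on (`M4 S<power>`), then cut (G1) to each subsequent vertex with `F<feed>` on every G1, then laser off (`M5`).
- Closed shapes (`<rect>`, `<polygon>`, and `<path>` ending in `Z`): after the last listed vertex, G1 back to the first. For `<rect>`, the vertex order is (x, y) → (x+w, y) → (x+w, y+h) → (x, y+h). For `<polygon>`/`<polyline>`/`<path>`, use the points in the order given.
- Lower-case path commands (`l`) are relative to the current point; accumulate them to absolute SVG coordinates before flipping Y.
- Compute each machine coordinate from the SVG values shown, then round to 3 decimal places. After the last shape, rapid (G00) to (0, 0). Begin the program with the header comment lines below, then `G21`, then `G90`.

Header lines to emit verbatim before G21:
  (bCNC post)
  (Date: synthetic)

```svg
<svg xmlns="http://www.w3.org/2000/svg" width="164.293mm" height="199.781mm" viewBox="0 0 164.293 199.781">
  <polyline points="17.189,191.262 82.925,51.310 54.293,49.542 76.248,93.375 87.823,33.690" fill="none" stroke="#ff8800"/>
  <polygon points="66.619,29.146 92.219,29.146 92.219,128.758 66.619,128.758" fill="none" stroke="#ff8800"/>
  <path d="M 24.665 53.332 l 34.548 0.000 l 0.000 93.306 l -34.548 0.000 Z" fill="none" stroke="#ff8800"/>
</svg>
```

viewBox `0 0 164.293 199.781` with mm width/height → 1 unit = 1 mm. Flip: y_m = 199.781 − y_svg.

**Shape 1** — `<polyline>` open polyline, stroke `#ff8800` → engrave (S388, F2279). Machine vertices: (17.189,8.519) → (82.925,148.471) → (54.293,150.239) → (76.248,106.406) → (87.823,166.091). Open path.

**Shape 2** — `<polygon>` rectangle, stroke `#ff8800` → engrave (S388, F2279). Machine vertices: (66.619,170.635) → (92.219,170.635) → (92.219,71.023) → (66.619,71.023) → (66.619,170.635). Closed: final G1 returns to the first vertex.

**Shape 3** — `<path>` rectangle, stroke `#ff8800` → engrave (S388, F2279). Machine vertices: (24.665,146.449) → (59.213,146.449) → (59.213,53.143) → (24.665,53.143) → (24.665,146.449). Closed: final G1 returns to the first vertex.

(bCNC post)
(Date: synthetic)
G21
G90
G00 X17.189 Y8.519
M4 S388
G1 X82.925 Y148.471 F2279
G1 X54.293 Y150.239 F2279
G1 X76.248 Y106.406 F2279
G1 X87.823 Y166.091 F2279
M5
G00 X66.619 Y170.635
M4 S388
G1 X92.219 Y170.635 F2279
G1 X92.219 Y71.023 F2279
G1 X66.619 Y71.023 F2279
G1 X66.619 Y170.635 F2279
M5
G00 X24.665 Y146.449
M4 S388
G1 X59.213 Y146.449 F2279
G1 X59.213 Y53.143 F2279
G1 X24.665 Y53.143 F2279
G1 X24.665 Y146.449 F2279
M5
G00 X0.000 Y0.000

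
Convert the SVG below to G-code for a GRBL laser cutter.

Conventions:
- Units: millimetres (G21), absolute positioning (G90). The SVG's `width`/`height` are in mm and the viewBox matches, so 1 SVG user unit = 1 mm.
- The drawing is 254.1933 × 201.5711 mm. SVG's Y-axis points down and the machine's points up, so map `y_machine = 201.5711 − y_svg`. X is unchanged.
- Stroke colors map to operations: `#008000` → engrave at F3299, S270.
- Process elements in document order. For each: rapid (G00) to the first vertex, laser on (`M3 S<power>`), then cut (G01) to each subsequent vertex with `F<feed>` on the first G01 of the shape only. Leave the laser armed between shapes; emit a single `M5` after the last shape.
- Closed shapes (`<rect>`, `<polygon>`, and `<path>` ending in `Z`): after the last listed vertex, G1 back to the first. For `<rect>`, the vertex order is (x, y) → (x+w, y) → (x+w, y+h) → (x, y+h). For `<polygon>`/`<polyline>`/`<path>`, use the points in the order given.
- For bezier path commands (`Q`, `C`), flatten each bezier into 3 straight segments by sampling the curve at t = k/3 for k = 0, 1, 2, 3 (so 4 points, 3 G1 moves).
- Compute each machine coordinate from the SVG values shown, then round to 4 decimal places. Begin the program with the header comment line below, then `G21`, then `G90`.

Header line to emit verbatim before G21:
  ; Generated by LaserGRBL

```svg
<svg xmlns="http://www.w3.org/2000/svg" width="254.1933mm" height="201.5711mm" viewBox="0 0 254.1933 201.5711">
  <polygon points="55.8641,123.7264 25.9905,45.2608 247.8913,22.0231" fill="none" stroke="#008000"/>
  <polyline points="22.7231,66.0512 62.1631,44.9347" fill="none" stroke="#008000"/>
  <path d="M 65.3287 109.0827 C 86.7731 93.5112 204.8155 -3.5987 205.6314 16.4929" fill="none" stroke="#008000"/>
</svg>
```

; Generated by LaserGRBL
G21
G90
G00 X55.8641 Y77.8447
M3 S270
G01 X25.9905 Y156.3103 F3299
G01 X247.8913 Y179.5480
G01 X55.8641 Y77.8447
G00 X22.7231 Y135.5199
M3 S270
G01 X62.1631 Y156.6364 F3299
G00 X65.3287 Y92.4884
M3 S270
G01 X111.0530 Y127.8786 F3299
G01 X173.6594 Y173.4634
G01 X205.6314 Y185.0782
M5

1 u = 1 mm; y_m = 201.5711 − y.

[1] `<polygon>` closed polygon, #008000→engrave S270 F3299: (55.8641,77.8447) → (25.9905,156.3103) → (247.8913,179.5480) → (55.8641,77.8447) (closed)

[2] `<polyline>` line segment, #008000→engrave S270 F3299: (22.7231,135.5199) → (62.1631,156.6364)

[3] `<path>` cubic bezier, #008000→engrave S270 F3299: (65.3287,92.4884) → (111.0530,127.8786) → (173.6594,173.4634) → (205.6314,185.0782)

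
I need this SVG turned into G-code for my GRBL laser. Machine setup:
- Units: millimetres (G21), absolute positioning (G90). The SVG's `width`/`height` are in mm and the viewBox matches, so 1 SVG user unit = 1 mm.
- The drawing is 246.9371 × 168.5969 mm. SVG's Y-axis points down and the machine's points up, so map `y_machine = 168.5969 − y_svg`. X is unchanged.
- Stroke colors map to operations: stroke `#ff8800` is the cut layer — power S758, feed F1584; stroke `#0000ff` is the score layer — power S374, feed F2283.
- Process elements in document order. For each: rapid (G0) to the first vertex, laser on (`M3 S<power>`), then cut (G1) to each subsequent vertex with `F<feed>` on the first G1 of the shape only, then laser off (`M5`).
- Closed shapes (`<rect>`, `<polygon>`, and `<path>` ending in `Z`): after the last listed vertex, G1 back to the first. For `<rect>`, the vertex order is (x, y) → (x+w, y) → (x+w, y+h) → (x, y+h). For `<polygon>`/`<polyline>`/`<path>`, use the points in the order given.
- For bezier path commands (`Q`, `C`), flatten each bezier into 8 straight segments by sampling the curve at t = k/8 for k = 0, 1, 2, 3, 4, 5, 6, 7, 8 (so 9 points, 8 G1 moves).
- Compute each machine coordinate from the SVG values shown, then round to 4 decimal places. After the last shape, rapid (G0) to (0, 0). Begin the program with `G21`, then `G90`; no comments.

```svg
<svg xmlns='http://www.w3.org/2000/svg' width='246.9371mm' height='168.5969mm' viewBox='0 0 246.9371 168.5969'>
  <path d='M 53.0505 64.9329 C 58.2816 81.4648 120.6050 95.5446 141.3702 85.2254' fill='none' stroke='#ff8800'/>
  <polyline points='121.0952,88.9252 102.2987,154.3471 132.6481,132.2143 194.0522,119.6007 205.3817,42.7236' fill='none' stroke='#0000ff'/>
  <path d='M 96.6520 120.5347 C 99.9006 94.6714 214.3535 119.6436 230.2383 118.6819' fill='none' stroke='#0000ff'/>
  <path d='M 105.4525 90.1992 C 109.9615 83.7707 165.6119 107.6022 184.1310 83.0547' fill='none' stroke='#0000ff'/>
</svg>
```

Since the viewBox matches the mm dimensions, user units are millimetres directly. The only transform is the Y-flip y_m = 168.5969 − y_svg.

Shape 1 is a cubic bezier drawn with `<path>`. Its stroke #ff8800 means cut at S758, F1584. After flipping Y the toolpath is (53.0505,103.6640) → (57.4957,97.6223) → (66.1372,92.0678) → (77.8190,87.2574) → (91.3851,83.4486) → (105.6793,80.8984) → (119.5456,79.8640) → (131.8279,80.6026) → (141.3702,83.3715).

Shape 2 is a open polyline drawn with `<polyline>`. Its stroke #0000ff means score at S374, F2283. After flipping Y the toolpath is (121.0952,79.6717) → (102.2987,14.2498) → (132.6481,36.3826) → (194.0522,48.9962) → (205.3817,125.8733).

Shape 3 is a cubic bezier drawn with `<path>`. Its stroke #0000ff means score at S374, F2283. After flipping Y the toolpath is (96.6520,48.0622) → (102.6732,55.5280) → (116.6616,59.1275) → (136.1588,59.7606) → (158.7066,58.3267) → (181.8467,55.7256) → (203.1209,52.8568) → (220.0708,50.6201) → (230.2383,49.9150).

Shape 4 is a cubic bezier drawn with `<path>`. Its stroke #0000ff means score at S374, F2283. After flipping Y the toolpath is (105.4525,78.3977) → (109.3682,79.5435) → (117.0440,78.7741) → (127.4454,77.0108) → (139.5380,75.1753) → (152.2873,74.1892) → (164.6588,74.9739) → (175.6182,78.4511) → (184.1310,85.5422).

G21
G90
G0 X53.0505 Y103.6640
M3 S758
G1 X57.4957 Y97.6223 F1584
G1 X66.1372 Y92.0678
G1 X77.8190 Y87.2574
G1 X91.3851 Y83.4486
G1 X105.6793 Y80.8984
G1 X119.5456 Y79.8640
G1 X131.8279 Y80.6026
G1 X141.3702 Y83.3715
M5
G0 X121.0952 Y79.6717
M3 S374
G1 X102.2987 Y14.2498 F2283
G1 X132.6481 Y36.3826
G1 X194.0522 Y48.9962
G1 X205.3817 Y125.8733
M5
G0 X96.6520 Y48.0622
M3 S374
G1 X102.6732 Y55.5280 F2283
G1 X116.6616 Y59.1275
G1 X136.1588 Y59.7606
G1 X158.7066 Y58.3267
G1 X181.8467 Y55.7256
G1 X203.1209 Y52.8568
G1 X220.0708 Y50.6201
G1 X230.2383 Y49.9150
M5
G0 X105.4525 Y78.3977
M3 S374
G1 X109.3682 Y79.5435 F2283
G1 X117.0440 Y78.7741
G1 X127.4454 Y77.0108
G1 X139.5380 Y75.1753
G1 X152.2873 Y74.1892
G1 X164.6588 Y74.9739
G1 X175.6182 Y78.4511
G1 X184.1310 Y85.5422
M5
G0 X0.0000 Y0.0000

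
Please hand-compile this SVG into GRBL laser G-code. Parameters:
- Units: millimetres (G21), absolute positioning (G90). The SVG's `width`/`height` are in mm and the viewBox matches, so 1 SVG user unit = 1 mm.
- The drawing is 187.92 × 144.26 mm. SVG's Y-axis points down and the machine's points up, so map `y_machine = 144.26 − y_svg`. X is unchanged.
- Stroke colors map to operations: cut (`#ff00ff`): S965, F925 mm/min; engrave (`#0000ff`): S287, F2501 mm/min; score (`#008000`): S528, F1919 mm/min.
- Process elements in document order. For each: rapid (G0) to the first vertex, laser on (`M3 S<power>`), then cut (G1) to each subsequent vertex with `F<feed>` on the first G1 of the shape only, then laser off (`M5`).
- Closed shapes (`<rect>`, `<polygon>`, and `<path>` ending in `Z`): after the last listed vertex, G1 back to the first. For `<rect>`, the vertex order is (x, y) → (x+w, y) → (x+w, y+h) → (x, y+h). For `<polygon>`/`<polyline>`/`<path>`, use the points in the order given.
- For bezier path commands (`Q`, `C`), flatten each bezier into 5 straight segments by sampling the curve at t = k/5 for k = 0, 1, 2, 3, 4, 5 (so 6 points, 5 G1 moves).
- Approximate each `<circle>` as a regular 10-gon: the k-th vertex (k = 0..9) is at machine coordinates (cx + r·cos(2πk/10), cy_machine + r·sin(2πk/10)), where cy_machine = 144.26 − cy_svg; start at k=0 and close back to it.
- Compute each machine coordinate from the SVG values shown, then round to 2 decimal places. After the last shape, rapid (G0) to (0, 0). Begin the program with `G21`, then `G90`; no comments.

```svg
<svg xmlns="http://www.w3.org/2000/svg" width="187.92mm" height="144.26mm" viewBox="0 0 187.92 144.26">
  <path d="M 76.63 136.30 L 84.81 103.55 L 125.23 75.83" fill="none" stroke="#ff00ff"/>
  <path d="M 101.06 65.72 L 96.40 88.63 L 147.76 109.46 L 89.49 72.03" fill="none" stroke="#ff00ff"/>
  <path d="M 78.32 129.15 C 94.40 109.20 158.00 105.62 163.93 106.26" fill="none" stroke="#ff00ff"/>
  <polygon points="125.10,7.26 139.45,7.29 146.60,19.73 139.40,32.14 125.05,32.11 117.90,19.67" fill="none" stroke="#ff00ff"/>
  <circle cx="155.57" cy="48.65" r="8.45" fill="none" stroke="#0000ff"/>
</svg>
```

G21
G90
G0 X76.63 Y7.96
M3 S965
G1 X84.81 Y40.71 F925
G1 X125.23 Y68.43
M5
G0 X101.06 Y78.54
M3 S965
G1 X96.40 Y55.63 F925
G1 X147.76 Y34.80
G1 X89.49 Y72.23
M5
G0 X78.32 Y15.11
M3 S965
G1 X92.83 Y25.21 F925
G1 X113.69 Y31.97
G1 X135.86 Y35.96
G1 X154.29 Y37.78
G1 X163.93 Y38.00
M5
G0 X125.10 Y137.00
M3 S965
G1 X139.45 Y136.97 F925
G1 X146.60 Y124.53
G1 X139.40 Y112.12
G1 X125.05 Y112.15
G1 X117.90 Y124.59
G1 X125.10 Y137.00
M5
G0 X164.02 Y95.61
M3 S287
G1 X162.41 Y100.58 F2501
G1 X158.18 Y103.65
G1 X152.96 Y103.65
G1 X148.73 Y100.58
G1 X147.12 Y95.61
G1 X148.73 Y90.64
G1 X152.96 Y87.57
G1 X158.18 Y87.57
G1 X162.41 Y90.64
G1 X164.02 Y95.61
M5
G0 X0.00 Y0.00

viewBox `0 0 187.92 144.26` with mm width/height → 1 unit = 1 mm. Flip: y_m = 144.26 − y_svg.

**Shape 1** — `<path>` open polyline, stroke `#ff00ff` → cut (S965, F925). Machine vertices: (76.63,7.96) → (84.81,40.71) → (125.23,68.43). Open path.

**Shape 2** — `<path>` open polyline, stroke `#ff00ff` → cut (S965, F925). Machine vertices: (101.06,78.54) → (96.40,55.63) → (147.76,34.80) → (89.49,72.23). Open path.

**Shape 3** — `<path>` cubic bezier, stroke `#ff00ff` → cut (S965, F925). Control points (SVG): P0=(78.32,129.15), P1=(94.40,109.20), P2=(158.00,105.62), P3=(163.93,106.26); sampled at t=k/5. Machine vertices: (78.32,15.11) → (92.83,25.21) → (113.69,31.97) → (135.86,35.96) → (154.29,37.78) → (163.93,38.00). Open path.

**Shape 4** — `<polygon>` regular polygon, stroke `#ff00ff` → cut (S965, F925). Machine vertices: (125.10,137.00) → (139.45,136.97) → (146.60,124.53) → (139.40,112.12) → (125.05,112.15) → (117.90,124.59) → (125.10,137.00). Closed: final G1 returns to the first vertex.

**Shape 5** — `<circle>` circle, stroke `#0000ff` → engrave (S287, F2501). Machine vertices: (164.02,95.61) → (162.41,100.58) → (158.18,103.65) → (152.96,103.65) → (148.73,100.58) → (147.12,95.61) → (148.73,90.64) → (152.96,87.57) → (158.18,87.57) → (162.41,90.64) → (164.02,95.61). Closed: final G1 returns to the first vertex.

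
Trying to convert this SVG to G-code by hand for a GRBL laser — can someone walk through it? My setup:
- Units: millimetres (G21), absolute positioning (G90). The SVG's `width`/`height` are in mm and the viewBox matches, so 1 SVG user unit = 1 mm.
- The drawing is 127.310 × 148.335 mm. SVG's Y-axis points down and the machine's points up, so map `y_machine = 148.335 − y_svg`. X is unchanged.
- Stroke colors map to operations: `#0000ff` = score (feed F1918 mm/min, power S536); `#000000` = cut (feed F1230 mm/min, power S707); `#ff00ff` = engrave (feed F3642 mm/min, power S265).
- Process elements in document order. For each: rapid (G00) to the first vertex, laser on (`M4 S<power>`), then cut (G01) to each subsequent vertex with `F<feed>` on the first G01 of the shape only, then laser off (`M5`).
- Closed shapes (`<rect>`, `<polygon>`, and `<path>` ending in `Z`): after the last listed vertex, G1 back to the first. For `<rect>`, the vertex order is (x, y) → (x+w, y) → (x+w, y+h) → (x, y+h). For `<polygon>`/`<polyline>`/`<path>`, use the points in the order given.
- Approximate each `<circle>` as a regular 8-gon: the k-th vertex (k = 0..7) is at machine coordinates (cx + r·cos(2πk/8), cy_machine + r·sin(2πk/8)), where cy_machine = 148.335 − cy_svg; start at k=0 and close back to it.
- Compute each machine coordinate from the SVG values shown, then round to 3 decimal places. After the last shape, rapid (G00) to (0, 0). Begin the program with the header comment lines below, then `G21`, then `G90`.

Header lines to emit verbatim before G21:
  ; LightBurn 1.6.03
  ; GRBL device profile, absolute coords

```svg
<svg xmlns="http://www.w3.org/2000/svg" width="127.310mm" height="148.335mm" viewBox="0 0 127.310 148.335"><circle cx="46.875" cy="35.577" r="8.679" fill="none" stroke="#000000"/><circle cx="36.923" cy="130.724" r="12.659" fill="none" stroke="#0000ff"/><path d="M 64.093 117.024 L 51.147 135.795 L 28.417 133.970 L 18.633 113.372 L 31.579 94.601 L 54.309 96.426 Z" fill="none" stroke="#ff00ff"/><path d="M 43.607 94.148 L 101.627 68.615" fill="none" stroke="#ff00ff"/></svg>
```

Since the viewBox matches the mm dimensions, user units are millimetres directly. The only transform is the Y-flip y_m = 148.335 − y_svg.

Shape 1 is a circle drawn with `<circle>`. Its stroke #000000 means cut at S707, F1230. After flipping Y the toolpath is (55.554,112.758) → (53.012,118.895) → (46.875,121.437) → (40.738,118.895) → (38.196,112.758) → (40.738,106.621) → (46.875,104.079) → (53.012,106.621) → (55.554,112.758), returning to the start.

Shape 2 is a circle drawn with `<circle>`. Its stroke #0000ff means score at S536, F1918. After flipping Y the toolpath is (49.582,17.611) → (45.874,26.562) → (36.923,30.270) → (27.972,26.562) → (24.264,17.611) → (27.972,8.660) → (36.923,4.952) → (45.874,8.660) → (49.582,17.611), returning to the start.

Shape 3 is a regular polygon drawn with `<path>`. Its stroke #ff00ff means engrave at S265, F3642. After flipping Y the toolpath is (64.093,31.311) → (51.147,12.540) → (28.417,14.365) → (18.633,34.963) → (31.579,53.734) → (54.309,51.909) → (64.093,31.311), returning to the start.

Shape 4 is a line segment drawn with `<path>`. Its stroke #ff00ff means engrave at S265, F3642. After flipping Y the toolpath is (43.607,54.187) → (101.627,79.720).

; LightBurn 1.6.03
; GRBL device profile, absolute coords
G21
G90
G00 X55.554 Y112.758
M4 S707
G01 X53.012 Y118.895 F1230
G01 X46.875 Y121.437
G01 X40.738 Y118.895
G01 X38.196 Y112.758
G01 X40.738 Y106.621
G01 X46.875 Y104.079
G01 X53.012 Y106.621
G01 X55.554 Y112.758
M5
G00 X49.582 Y17.611
M4 S536
G01 X45.874 Y26.562 F1918
G01 X36.923 Y30.270
G01 X27.972 Y26.562
G01 X24.264 Y17.611
G01 X27.972 Y8.660
G01 X36.923 Y4.952
G01 X45.874 Y8.660
G01 X49.582 Y17.611
M5
G00 X64.093 Y31.311
M4 S265
G01 X51.147 Y12.540 F3642
G01 X28.417 Y14.365
G01 X18.633 Y34.963
G01 X31.579 Y53.734
G01 X54.309 Y51.909
G01 X64.093 Y31.311
M5
G00 X43.607 Y54.187
M4 S265
G01 X101.627 Y79.720 F3642
M5
G00 X0.000 Y0.000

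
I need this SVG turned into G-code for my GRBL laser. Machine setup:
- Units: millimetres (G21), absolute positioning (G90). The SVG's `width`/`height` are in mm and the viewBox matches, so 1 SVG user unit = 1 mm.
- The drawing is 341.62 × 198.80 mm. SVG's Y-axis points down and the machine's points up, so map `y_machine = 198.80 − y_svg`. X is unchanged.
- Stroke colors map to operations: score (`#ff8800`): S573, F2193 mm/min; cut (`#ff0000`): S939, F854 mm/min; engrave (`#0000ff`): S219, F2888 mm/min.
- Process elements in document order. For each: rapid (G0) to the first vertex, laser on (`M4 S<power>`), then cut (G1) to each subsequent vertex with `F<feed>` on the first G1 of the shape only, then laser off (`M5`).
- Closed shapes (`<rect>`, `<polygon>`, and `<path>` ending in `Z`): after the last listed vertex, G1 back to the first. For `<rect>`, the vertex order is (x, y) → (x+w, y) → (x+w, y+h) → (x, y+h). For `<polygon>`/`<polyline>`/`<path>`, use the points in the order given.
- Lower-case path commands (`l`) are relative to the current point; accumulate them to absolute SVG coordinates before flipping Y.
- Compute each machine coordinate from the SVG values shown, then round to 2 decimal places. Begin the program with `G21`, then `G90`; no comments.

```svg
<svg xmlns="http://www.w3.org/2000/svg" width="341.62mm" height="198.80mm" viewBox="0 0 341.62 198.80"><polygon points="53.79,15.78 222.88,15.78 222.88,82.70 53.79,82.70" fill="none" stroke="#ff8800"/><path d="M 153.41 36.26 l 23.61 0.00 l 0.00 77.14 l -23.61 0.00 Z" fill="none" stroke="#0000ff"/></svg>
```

1 u = 1 mm; y_m = 198.80 − y.

[1] `<polygon>` rectangle, #ff8800→score S573 F2193: (53.79,183.02) → (222.88,183.02) → (222.88,116.10) → (53.79,116.10) → (53.79,183.02) (closed)

[2] `<path>` rectangle, #0000ff→engrave S219 F2888: (153.41,162.54) → (177.02,162.54) → (177.02,85.40) → (153.41,85.40) → (153.41,162.54) (closed)

G21
G90
G0 X53.79 Y183.02
M4 S573
G1 X222.88 Y183.02 F2193
G1 X222.88 Y116.10
G1 X53.79 Y116.10
G1 X53.79 Y183.02
M5
G0 X153.41 Y162.54
M4 S219
G1 X177.02 Y162.54 F2888
G1 X177.02 Y85.40
G1 X153.41 Y85.40
G1 X153.41 Y162.54
M5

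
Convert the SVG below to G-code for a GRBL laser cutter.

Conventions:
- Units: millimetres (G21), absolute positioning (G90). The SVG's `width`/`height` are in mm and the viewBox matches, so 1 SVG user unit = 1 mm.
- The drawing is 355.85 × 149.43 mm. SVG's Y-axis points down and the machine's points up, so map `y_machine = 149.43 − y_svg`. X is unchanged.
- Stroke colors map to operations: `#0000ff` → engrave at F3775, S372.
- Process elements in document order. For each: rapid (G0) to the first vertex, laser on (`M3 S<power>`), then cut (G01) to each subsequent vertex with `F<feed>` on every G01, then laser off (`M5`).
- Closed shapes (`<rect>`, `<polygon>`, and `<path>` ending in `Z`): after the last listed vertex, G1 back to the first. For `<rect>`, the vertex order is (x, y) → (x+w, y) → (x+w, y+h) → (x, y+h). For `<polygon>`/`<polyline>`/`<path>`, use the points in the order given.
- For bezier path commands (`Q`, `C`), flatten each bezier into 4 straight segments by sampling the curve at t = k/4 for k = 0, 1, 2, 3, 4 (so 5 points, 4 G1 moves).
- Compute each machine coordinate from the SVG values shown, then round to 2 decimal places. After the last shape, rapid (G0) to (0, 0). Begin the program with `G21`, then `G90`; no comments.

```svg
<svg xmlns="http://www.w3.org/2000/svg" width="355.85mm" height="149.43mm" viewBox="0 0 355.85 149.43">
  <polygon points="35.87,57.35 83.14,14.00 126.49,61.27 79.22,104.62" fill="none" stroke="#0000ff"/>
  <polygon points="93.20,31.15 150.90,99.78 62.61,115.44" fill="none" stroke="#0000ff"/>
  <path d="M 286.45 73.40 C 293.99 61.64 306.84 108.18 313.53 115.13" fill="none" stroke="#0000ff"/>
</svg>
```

G21
G90
G0 X35.87 Y92.08
M3 S372
G01 X83.14 Y135.43 F3775
G01 X126.49 Y88.16 F3775
G01 X79.22 Y44.81 F3775
G01 X35.87 Y92.08 F3775
M5
G0 X93.20 Y118.28
M3 S372
G01 X150.90 Y49.65 F3775
G01 X62.61 Y33.99 F3775
G01 X93.20 Y118.28 F3775
M5
G0 X286.45 Y76.03
M3 S372
G01 X292.92 Y75.45 F3775
G01 X300.31 Y62.18 F3775
G01 X307.54 Y45.41 F3775
G01 X313.53 Y34.30 F3775
M5
G0 X0.00 Y0.00

Since the viewBox matches the mm dimensions, user units are millimetres directly. The only transform is the Y-flip y_m = 149.43 − y_svg.

Shape 1 is a regular polygon drawn with `<polygon>`. Its stroke #0000ff means engrave at S372, F3775. After flipping Y the toolpath is (35.87,92.08) → (83.14,135.43) → (126.49,88.16) → (79.22,44.81) → (35.87,92.08), returning to the start.

Shape 2 is a regular polygon drawn with `<polygon>`. Its stroke #0000ff means engrave at S372, F3775. After flipping Y the toolpath is (93.20,118.28) → (150.90,49.65) → (62.61,33.99) → (93.20,118.28), returning to the start.

Shape 3 is a cubic bezier drawn with `<path>`. Its stroke #0000ff means engrave at S372, F3775. After flipping Y the toolpath is (286.45,76.03) → (292.92,75.45) → (300.31,62.18) → (307.54,45.41) → (313.53,34.30).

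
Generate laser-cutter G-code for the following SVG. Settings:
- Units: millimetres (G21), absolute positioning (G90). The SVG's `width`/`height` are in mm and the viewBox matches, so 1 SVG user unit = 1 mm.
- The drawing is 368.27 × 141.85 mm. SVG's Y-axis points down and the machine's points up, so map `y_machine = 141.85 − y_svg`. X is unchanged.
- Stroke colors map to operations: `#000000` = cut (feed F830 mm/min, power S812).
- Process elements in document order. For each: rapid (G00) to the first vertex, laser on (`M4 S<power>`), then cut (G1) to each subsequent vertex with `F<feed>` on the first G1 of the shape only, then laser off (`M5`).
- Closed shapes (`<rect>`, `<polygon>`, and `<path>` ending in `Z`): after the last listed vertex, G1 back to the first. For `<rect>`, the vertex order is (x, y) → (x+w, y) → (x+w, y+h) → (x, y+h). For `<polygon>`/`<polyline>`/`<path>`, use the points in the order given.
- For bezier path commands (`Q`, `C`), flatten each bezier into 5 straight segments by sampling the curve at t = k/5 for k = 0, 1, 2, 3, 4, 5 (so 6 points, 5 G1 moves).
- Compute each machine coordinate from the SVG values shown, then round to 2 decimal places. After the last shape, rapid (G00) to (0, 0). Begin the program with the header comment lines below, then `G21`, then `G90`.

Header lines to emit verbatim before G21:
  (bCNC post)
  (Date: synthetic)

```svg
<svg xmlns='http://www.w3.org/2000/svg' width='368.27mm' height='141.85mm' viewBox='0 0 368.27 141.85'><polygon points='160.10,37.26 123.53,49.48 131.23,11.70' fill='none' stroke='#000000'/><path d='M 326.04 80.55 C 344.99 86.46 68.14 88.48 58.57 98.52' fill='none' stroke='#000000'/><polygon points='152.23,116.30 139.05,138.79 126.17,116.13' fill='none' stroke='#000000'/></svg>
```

viewBox `0 0 368.27 141.85` with mm width/height → 1 unit = 1 mm. Flip: y_m = 141.85 − y_svg.

**Shape 1** — `<polygon>` regular polygon, stroke `#000000` → cut (S812, F830). Machine vertices: (160.10,104.59) → (123.53,92.37) → (131.23,130.15) → (160.10,104.59). Closed: final G1 returns to the first vertex.

**Shape 2** — `<path>` cubic bezier, stroke `#000000` → cut (S812, F830). Control points (SVG): P0=(326.04,80.55), P1=(344.99,86.46), P2=(68.14,88.48), P3=(58.57,98.52); sampled at t=k/5. Machine vertices: (326.04,61.30) → (306.42,58.13) → (242.83,55.31) → (162.31,52.29) → (91.88,48.49) → (58.57,43.33). Open path.

**Shape 3** — `<polygon>` regular polygon, stroke `#000000` → cut (S812, F830). Machine vertices: (152.23,25.55) → (139.05,3.06) → (126.17,25.72) → (152.23,25.55). Closed: final G1 returns to the first vertex.

(bCNC post)
(Date: synthetic)
G21
G90
G00 X160.10 Y104.59
M4 S812
G1 X123.53 Y92.37 F830
G1 X131.23 Y130.15
G1 X160.10 Y104.59
M5
G00 X326.04 Y61.30
M4 S812
G1 X306.42 Y58.13 F830
G1 X242.83 Y55.31
G1 X162.31 Y52.29
G1 X91.88 Y48.49
G1 X58.57 Y43.33
M5
G00 X152.23 Y25.55
M4 S812
G1 X139.05 Y3.06 F830
G1 X126.17 Y25.72
G1 X152.23 Y25.55
M5
G00 X0.00 Y0.00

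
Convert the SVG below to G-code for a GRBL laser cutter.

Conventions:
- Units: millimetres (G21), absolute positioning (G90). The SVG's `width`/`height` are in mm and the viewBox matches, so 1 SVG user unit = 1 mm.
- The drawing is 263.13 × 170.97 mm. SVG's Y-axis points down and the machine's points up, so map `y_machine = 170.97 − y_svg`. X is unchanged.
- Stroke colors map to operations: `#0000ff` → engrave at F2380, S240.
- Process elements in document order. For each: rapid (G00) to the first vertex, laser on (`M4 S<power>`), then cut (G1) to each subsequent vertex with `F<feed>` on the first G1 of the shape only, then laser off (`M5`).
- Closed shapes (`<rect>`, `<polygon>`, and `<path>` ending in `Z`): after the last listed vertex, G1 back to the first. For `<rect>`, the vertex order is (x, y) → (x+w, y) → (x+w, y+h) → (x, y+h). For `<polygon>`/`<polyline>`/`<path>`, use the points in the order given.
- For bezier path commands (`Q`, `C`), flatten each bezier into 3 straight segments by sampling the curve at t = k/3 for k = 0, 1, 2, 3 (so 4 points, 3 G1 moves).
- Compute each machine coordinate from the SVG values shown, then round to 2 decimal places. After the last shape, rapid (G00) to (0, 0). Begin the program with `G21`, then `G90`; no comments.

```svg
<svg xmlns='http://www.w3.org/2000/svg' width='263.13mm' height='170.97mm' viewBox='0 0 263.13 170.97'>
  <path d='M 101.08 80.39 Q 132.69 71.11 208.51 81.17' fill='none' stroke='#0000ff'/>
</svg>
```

G21
G90
G00 X101.08 Y90.58
M4 S240
G1 X127.07 Y94.62 F2380
G1 X162.88 Y94.36
G1 X208.51 Y89.80
M5
G00 X0.00 Y0.00

viewBox `0 0 263.13 170.97` with mm width/height → 1 unit = 1 mm. Flip: y_m = 170.97 − y_svg.

**Shape 1** — `<path>` quadratic bezier, stroke `#0000ff` → engrave (S240, F2380). Control points (SVG): P0=(101.08,80.39), P1=(132.69,71.11), P2=(208.51,81.17); sampled at t=k/3. Machine vertices: (101.08,90.58) → (127.07,94.62) → (162.88,94.36) → (208.51,89.80). Open path.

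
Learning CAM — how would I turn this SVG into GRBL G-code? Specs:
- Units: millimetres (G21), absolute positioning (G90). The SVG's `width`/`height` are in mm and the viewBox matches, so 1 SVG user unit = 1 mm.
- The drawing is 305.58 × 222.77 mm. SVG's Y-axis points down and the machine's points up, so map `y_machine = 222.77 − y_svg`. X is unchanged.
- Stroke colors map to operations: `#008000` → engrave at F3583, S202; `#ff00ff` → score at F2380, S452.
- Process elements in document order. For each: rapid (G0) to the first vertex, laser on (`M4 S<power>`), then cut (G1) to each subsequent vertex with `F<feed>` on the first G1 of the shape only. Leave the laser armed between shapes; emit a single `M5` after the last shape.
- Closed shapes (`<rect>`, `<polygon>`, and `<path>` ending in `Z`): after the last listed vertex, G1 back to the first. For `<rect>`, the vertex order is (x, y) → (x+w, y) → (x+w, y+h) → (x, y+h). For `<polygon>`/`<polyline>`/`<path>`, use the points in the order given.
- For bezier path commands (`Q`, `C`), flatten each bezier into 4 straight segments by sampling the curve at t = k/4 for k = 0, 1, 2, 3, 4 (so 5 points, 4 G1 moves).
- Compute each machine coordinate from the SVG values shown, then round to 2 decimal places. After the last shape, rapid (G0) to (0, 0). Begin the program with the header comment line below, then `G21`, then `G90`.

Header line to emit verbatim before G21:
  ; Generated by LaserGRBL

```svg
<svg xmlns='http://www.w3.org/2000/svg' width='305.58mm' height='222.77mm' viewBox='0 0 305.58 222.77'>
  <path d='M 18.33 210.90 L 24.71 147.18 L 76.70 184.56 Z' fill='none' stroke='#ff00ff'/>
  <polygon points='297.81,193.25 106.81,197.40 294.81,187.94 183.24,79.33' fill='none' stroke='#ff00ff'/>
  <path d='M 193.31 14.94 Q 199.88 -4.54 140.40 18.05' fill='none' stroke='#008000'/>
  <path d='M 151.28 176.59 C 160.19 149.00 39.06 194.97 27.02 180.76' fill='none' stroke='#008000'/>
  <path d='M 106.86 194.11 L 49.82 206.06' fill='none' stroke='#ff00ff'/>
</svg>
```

viewBox `0 0 305.58 222.77` with mm width/height → 1 unit = 1 mm. Flip: y_m = 222.77 − y_svg.

**Shape 1** — `<path>` regular polygon, stroke `#ff00ff` → score (S452, F2380). Machine vertices: (18.33,11.87) → (24.71,75.59) → (76.70,38.21) → (18.33,11.87). Closed: final G1 returns to the first vertex.

**Shape 2** — `<polygon>` closed polygon, stroke `#ff00ff` → score (S452, F2380). Machine vertices: (297.81,29.52) → (106.81,25.37) → (294.81,34.83) → (183.24,143.44) → (297.81,29.52). Closed: final G1 returns to the first vertex.

**Shape 3** — `<path>` quadratic bezier, stroke `#008000` → engrave (S202, F3583). Control points (SVG): P0=(193.31,14.94), P1=(199.88,-4.54), P2=(140.40,18.05); sampled at t=k/4. Machine vertices: (193.31,207.83) → (192.47,214.94) → (183.37,216.79) → (166.01,213.39) → (140.40,204.72). Open path.

**Shape 4** — `<path>` cubic bezier, stroke `#008000` → engrave (S202, F3583). Control points (SVG): P0=(151.28,176.59), P1=(160.19,149.00), P2=(39.06,194.97), P3=(27.02,180.76); sampled at t=k/4. Machine vertices: (151.28,46.18) → (137.32,55.17) → (97.01,49.11) → (52.77,40.55) → (27.02,42.01). Open path.

**Shape 5** — `<path>` line segment, stroke `#ff00ff` → score (S452, F2380). Machine vertices: (106.86,28.66) → (49.82,16.71). Open path.

; Generated by LaserGRBL
G21
G90
G0 X18.33 Y11.87
M4 S452
G1 X24.71 Y75.59 F2380
G1 X76.70 Y38.21
G1 X18.33 Y11.87
G0 X297.81 Y29.52
M4 S452
G1 X106.81 Y25.37 F2380
G1 X294.81 Y34.83
G1 X183.24 Y143.44
G1 X297.81 Y29.52
G0 X193.31 Y207.83
M4 S202
G1 X192.47 Y214.94 F3583
G1 X183.37 Y216.79
G1 X166.01 Y213.39
G1 X140.40 Y204.72
G0 X151.28 Y46.18
M4 S202
G1 X137.32 Y55.17 F3583
G1 X97.01 Y49.11
G1 X52.77 Y40.55
G1 X27.02 Y42.01
G0 X106.86 Y28.66
M4 S452
G1 X49.82 Y16.71 F2380
M5
G0 X0.00 Y0.00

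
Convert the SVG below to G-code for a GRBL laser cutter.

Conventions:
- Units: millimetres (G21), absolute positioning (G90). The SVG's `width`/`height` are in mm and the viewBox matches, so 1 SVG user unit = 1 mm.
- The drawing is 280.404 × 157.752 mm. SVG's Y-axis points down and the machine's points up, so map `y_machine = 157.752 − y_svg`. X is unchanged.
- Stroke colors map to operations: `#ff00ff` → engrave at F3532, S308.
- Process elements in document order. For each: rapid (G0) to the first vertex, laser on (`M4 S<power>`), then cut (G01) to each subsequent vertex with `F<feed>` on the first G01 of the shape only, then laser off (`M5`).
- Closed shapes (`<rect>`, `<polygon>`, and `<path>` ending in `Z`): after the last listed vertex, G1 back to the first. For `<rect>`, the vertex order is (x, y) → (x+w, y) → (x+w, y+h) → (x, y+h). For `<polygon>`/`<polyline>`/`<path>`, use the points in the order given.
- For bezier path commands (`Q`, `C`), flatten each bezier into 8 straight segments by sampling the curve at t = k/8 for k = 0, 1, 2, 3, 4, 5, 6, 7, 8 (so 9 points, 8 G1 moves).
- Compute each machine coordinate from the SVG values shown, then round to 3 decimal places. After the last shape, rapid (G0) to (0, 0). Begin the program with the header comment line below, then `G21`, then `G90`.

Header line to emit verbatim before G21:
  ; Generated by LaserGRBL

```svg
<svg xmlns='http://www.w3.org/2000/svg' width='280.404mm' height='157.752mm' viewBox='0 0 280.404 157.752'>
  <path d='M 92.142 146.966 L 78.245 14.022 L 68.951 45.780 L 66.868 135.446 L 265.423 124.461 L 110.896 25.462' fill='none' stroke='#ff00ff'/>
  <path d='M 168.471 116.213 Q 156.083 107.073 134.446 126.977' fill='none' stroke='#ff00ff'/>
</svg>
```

; Generated by LaserGRBL
G21
G90
G0 X92.142 Y10.786
M4 S308
G01 X78.245 Y143.730 F3532
G01 X68.951 Y111.972
G01 X66.868 Y22.306
G01 X265.423 Y33.291
G01 X110.896 Y132.290
M5
G0 X168.471 Y41.539
M4 S308
G01 X165.229 Y43.370 F3532
G01 X161.699 Y44.294
G01 X157.879 Y44.310
G01 X153.771 Y43.418
G01 X149.373 Y41.619
G01 X144.686 Y38.912
G01 X139.711 Y35.297
G01 X134.446 Y30.775
M5
G0 X0.000 Y0.000

1 u = 1 mm; y_m = 157.752 − y.

[1] `<path>` open polyline, #ff00ff→engrave S308 F3532: (92.142,10.786) → (78.245,143.730) → (68.951,111.972) → (66.868,22.306) → (265.423,33.291) → (110.896,132.290)

[2] `<path>` quadratic bezier, #ff00ff→engrave S308 F3532: (168.471,41.539) → (165.229,43.370) → (161.699,44.294) → (157.879,44.310) → (153.771,43.418) → (149.373,41.619) → (144.686,38.912) → (139.711,35.297) → (134.446,30.775)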